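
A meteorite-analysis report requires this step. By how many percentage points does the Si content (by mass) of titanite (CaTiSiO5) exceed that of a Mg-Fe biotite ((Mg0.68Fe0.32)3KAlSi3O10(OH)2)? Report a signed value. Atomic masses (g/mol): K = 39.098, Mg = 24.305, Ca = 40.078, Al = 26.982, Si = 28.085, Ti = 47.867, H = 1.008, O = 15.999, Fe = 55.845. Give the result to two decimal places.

-4.50 percentage points

M(CaTiSiO5) = 196.025 g/mol, so wt% Si = 28.085/196.025 × 100 = 14.33%.
M((Mg0.68Fe0.32)3KAlSi3O10(OH)2) = 447.532 g/mol, so wt% Si = 84.255/447.532 × 100 = 18.83%.
14.33 − 18.83 = -4.50 pp.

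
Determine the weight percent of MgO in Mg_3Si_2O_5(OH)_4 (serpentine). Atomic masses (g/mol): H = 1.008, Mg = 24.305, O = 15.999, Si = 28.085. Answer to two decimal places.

Molar mass of Mg_3Si_2O_5(OH)_4 = 3*24.305 + 2*28.085 + 9*15.999 + 4*1.008 = 277.108 g/mol.
Each formula unit contains 3 Mg, equivalent to 3/1 = 3.0000 mol MgO.
M(MgO) = 1×24.305 + 1×15.999 = 40.304 g/mol.
Mass of MgO per formula unit = 3.0000 × 40.304 = 120.912 g.
MgO wt% = 120.912 / 277.108 × 100 = 43.63%.

43.63 wt%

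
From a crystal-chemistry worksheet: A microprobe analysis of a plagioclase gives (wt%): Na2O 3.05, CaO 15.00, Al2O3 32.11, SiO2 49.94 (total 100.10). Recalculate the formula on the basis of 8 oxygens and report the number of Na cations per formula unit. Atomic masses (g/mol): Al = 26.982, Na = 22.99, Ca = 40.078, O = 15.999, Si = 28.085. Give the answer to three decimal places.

Na2O (M=61.979): mol = 0.04921; Na = 0.09842, O = 0.04921.
CaO (M=56.077): mol = 0.26749; Ca = 0.26749, O = 0.26749.
Al2O3 (M=101.961): mol = 0.31492; Al = 0.62984, O = 0.94476.
SiO2 (M=60.083): mol = 0.83118; Si = 0.83118, O = 1.66236.
ΣO = 2.92382; factor = 8/ΣO = 2.73615.
Na apfu = 0.09842 × 2.73615 = 0.269.

0.269 Na apfu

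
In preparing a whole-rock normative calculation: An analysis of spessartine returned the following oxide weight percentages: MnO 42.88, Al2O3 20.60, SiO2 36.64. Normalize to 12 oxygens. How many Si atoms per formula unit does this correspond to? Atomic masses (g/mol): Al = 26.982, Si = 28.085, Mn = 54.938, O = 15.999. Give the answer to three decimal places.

MnO: 42.88/70.937 = 0.60448 mol → 0.60448 mol Mn, 0.60448 mol O.
Al2O3: 20.60/101.961 = 0.20204 mol → 0.40408 mol Al, 0.60612 mol O.
SiO2: 36.64/60.083 = 0.60982 mol → 0.60982 mol Si, 1.21964 mol O.
Total oxygen = 2.43024 mol. Normalization factor = 12/2.43024 = 4.93778.
Si per 12 O = 0.60982 × 4.93778 = 3.011.

3.011 Si apfu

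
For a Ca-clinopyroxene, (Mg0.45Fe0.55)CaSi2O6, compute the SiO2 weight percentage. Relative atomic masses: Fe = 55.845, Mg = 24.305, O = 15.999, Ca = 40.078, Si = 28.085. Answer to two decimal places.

Formula mass = 233.894 g/mol.
2 Si → 2.0000 mol SiO2 per formula unit; M(SiO2) = 60.083, so SiO2 mass = 120.166 g.
120.166/233.894 × 100 = 51.38 wt%.

51.38 wt%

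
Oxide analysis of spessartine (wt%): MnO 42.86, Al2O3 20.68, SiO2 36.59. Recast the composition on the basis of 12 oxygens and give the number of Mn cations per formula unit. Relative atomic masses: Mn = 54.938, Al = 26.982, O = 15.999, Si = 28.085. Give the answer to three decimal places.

2.983 Mn apfu

42.86 wt% MnO ÷ 70.937 g/mol = 0.60420 mol, giving 0.60420 Mn and 0.60420 O.
20.68 wt% Al2O3 ÷ 101.961 g/mol = 0.20282 mol, giving 0.40564 Al and 0.60846 O.
36.59 wt% SiO2 ÷ 60.083 g/mol = 0.60899 mol, giving 0.60899 Si and 1.21798 O.
Oxygen sums to 2.43064; scaling by 12/2.43064 = 4.93697 puts the formula on 12 O.
Mn: 0.60420 × 4.93697 = 2.983 atoms per formula unit.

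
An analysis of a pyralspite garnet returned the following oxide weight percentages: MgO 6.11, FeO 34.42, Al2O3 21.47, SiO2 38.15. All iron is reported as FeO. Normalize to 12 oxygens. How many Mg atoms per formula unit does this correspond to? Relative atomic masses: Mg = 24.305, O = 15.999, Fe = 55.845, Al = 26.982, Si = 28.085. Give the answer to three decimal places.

0.718 Mg apfu

MgO: 6.11/40.304 = 0.15160 mol → 0.15160 mol Mg, 0.15160 mol O.
FeO: 34.42/71.844 = 0.47909 mol → 0.47909 mol Fe, 0.47909 mol O.
Al2O3: 21.47/101.961 = 0.21057 mol → 0.42114 mol Al, 0.63171 mol O.
SiO2: 38.15/60.083 = 0.63495 mol → 0.63495 mol Si, 1.26990 mol O.
Total oxygen = 2.53230 mol. Normalization factor = 12/2.53230 = 4.73878.
Mg per 12 O = 0.15160 × 4.73878 = 0.718.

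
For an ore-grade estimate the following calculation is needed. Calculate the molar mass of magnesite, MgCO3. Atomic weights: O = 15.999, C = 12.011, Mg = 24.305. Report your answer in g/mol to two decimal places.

Mg: 1 × 24.305 = 24.3050
C: 1 × 12.011 = 12.0110
O: 3 × 15.999 = 47.9970
Summing the contributions gives the formula mass.

84.31 g/mol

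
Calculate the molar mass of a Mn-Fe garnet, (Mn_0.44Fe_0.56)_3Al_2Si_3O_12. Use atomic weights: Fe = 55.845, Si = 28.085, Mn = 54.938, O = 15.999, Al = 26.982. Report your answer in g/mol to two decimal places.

Mn: 1.32 × 54.938 = 72.5182
Fe: 1.68 × 55.845 = 93.8196
Al: 2 × 26.982 = 53.9640
Si: 3 × 28.085 = 84.2550
O: 12 × 15.999 = 191.9880
Summing the contributions gives the formula mass.

496.54 g/mol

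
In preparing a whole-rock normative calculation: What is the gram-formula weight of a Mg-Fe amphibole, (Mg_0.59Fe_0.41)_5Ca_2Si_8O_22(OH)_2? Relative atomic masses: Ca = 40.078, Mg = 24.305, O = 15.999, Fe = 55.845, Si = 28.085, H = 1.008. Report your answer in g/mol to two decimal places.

The formula mass is the sum 2.95*24.305 + 2.05*55.845 + 2*40.078 + 8*28.085 + 24*15.999 + 2*1.008.

877.01 g/mol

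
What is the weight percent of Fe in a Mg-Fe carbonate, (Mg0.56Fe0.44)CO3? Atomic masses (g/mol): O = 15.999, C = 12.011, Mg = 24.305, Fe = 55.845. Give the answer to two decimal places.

25.02 weight percent

Molar mass of (Mg0.56Fe0.44)CO3: 0.56×24.305 + 0.44×55.845 + 1×12.011 + 3×15.999 = 98.191 g/mol.
Mass of Fe per formula unit: 0.44 × 55.845 = 24.572 g.
Weight fraction Fe = 24.572 / 98.191 = 0.2502.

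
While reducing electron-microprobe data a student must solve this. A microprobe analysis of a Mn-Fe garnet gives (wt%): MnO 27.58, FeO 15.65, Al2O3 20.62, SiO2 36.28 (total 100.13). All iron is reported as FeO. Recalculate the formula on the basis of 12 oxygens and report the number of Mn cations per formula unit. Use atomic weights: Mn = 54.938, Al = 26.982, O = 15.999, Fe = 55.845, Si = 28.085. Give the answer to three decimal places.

27.58 wt% MnO ÷ 70.937 g/mol = 0.38880 mol, giving 0.38880 Mn and 0.38880 O.
15.65 wt% FeO ÷ 71.844 g/mol = 0.21783 mol, giving 0.21783 Fe and 0.21783 O.
20.62 wt% Al2O3 ÷ 101.961 g/mol = 0.20223 mol, giving 0.40446 Al and 0.60669 O.
36.28 wt% SiO2 ÷ 60.083 g/mol = 0.60383 mol, giving 0.60383 Si and 1.20766 O.
Oxygen sums to 2.42098; scaling by 12/2.42098 = 4.95667 puts the formula on 12 O.
Mn: 0.38880 × 4.95667 = 1.927 atoms per formula unit.

1.927 Mn apfu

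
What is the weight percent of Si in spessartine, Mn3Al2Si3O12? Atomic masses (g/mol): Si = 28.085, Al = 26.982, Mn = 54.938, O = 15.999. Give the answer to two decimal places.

Formula mass = 3*54.938 + 2*26.982 + 3*28.085 + 12*15.999 = 495.021 g/mol, of which 84.255 g is Si.
So Si makes up 84.255/495.021 = 0.1702 of the mass, i.e. 17.02%.

17.02 wt%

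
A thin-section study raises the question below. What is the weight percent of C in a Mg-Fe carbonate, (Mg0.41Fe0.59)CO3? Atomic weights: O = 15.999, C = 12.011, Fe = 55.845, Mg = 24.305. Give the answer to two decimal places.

11.67 mass %

M((Mg0.41Fe0.59)CO3) = 102.922 g/mol.
C contributes 1 × 12.011 = 12.011 g per mole.
12.011/102.922 = 0.1167 → 11.67%.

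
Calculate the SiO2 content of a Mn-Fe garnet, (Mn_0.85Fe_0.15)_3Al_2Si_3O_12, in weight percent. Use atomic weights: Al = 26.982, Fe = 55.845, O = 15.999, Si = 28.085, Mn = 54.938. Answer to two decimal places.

36.38 wt%

Formula mass = 495.429 g/mol.
3 Si → 3.0000 mol SiO2 per formula unit; M(SiO2) = 60.083, so SiO2 mass = 180.249 g.
180.249/495.429 × 100 = 36.38 wt%.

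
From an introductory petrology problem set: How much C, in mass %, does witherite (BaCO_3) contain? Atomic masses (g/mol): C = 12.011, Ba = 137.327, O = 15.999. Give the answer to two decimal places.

6.09 mass %

M(BaCO_3) = 197.335 g/mol.
C contributes 1 × 12.011 = 12.011 g per mole.
12.011/197.335 = 0.0609 → 6.09%.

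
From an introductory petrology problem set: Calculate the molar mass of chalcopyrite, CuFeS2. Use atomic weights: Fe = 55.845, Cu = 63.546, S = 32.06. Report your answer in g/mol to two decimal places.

Cu: 1 × 63.546 = 63.5460
Fe: 1 × 55.845 = 55.8450
S: 2 × 32.06 = 64.1200
Summing the contributions gives the formula mass.

183.51 g/mol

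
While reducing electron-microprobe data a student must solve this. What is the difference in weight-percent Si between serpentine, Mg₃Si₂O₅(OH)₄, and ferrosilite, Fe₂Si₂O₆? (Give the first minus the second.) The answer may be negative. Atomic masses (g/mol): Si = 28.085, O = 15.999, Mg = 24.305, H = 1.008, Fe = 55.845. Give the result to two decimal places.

M(Mg₃Si₂O₅(OH)₄) = 277.108 g/mol, so wt% Si = 56.170/277.108 × 100 = 20.27%.
M(Fe₂Si₂O₆) = 263.854 g/mol, so wt% Si = 56.170/263.854 × 100 = 21.29%.
20.27 − 21.29 = -1.02 pp.

-1.02 percentage points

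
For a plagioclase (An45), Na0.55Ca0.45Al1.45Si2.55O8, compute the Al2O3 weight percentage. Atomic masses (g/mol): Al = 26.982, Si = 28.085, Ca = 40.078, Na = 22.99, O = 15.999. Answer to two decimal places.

Molar mass of Na0.55Ca0.45Al1.45Si2.55O8 = 0.55×22.99 + 0.45×40.078 + 1.45×26.982 + 2.55×28.085 + 8×15.999 = 269.412 g/mol.
Each formula unit contains 1.45 Al, equivalent to 1.45/2 = 0.7250 mol Al2O3.
M(Al2O3) = 2×26.982 + 3×15.999 = 101.961 g/mol.
Mass of Al2O3 per formula unit = 0.7250 × 101.961 = 73.922 g.
Al2O3 wt% = 73.922 / 269.412 × 100 = 27.44%.

27.44 wt%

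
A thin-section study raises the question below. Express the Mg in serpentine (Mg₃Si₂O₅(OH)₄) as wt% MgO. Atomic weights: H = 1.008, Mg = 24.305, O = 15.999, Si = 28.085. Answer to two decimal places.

43.63 wt%

M(Mg₃Si₂O₅(OH)₄) = 277.108 g/mol; M(MgO) = 40.304 g/mol.
Moles MgO per formula unit = 3 Mg ÷ 1 = 3.0000.
MgO fraction = (3.0000 × 40.304) / 277.108 = 120.912/277.108 = 0.4363.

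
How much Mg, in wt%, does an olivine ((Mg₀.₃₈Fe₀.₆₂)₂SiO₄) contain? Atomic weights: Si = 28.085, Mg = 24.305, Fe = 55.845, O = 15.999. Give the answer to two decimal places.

Formula mass = 0.76·24.305 + 1.24·55.845 + 1·28.085 + 4·15.999 = 179.801 g/mol, of which 18.472 g is Mg.
So Mg makes up 18.472/179.801 = 0.1027 of the mass, i.e. 10.27%.

10.27 wt%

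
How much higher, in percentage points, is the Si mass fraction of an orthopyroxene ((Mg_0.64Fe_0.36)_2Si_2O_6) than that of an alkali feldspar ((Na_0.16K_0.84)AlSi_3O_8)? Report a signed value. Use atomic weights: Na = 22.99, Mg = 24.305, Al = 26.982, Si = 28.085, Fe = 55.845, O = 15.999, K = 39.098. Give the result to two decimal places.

-5.42 percentage points

Si in (Mg_0.64Fe_0.36)_2Si_2O_6: molar mass 223.483 g/mol; 2×28.085 = 56.170 g → 25.13 wt%.
Si in (Na_0.16K_0.84)AlSi_3O_8: molar mass 275.750 g/mol; 3×28.085 = 84.255 g → 30.55 wt%.
Difference = 25.13 − 30.55 = -5.42 percentage points.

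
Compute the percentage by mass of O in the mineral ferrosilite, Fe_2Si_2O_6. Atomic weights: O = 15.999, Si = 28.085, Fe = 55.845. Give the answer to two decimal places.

36.38 mass %

Molar mass of Fe_2Si_2O_6: 2×55.845 + 2×28.085 + 6×15.999 = 263.854 g/mol.
Mass of O per formula unit: 6 × 15.999 = 95.994 g.
Weight fraction O = 95.994 / 263.854 = 0.3638.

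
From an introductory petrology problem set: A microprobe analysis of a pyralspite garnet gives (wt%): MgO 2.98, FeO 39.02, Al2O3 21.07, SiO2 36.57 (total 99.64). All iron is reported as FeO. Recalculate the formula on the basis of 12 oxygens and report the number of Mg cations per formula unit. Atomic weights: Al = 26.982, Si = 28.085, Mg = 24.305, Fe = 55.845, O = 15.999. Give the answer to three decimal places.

MgO: 2.98/40.304 = 0.07394 mol → 0.07394 mol Mg, 0.07394 mol O.
FeO: 39.02/71.844 = 0.54312 mol → 0.54312 mol Fe, 0.54312 mol O.
Al2O3: 21.07/101.961 = 0.20665 mol → 0.41330 mol Al, 0.61995 mol O.
SiO2: 36.57/60.083 = 0.60866 mol → 0.60866 mol Si, 1.21732 mol O.
Total oxygen = 2.45433 mol. Normalization factor = 12/2.45433 = 4.88932.
Mg per 12 O = 0.07394 × 4.88932 = 0.362.

0.362 Mg apfu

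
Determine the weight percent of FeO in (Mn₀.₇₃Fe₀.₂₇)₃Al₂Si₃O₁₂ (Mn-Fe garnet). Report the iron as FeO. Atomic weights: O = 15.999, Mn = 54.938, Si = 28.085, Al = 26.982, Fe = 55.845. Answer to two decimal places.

Molar mass of (Mn₀.₇₃Fe₀.₂₇)₃Al₂Si₃O₁₂ = 2.19×54.938 + 0.81×55.845 + 2×26.982 + 3×28.085 + 12×15.999 = 495.756 g/mol.
Each formula unit contains 0.81 Fe, equivalent to 0.81/1 = 0.8100 mol FeO.
M(FeO) = 1×55.845 + 1×15.999 = 71.844 g/mol.
Mass of FeO per formula unit = 0.8100 × 71.844 = 58.194 g.
FeO wt% = 58.194 / 495.756 × 100 = 11.74%.

11.74 wt%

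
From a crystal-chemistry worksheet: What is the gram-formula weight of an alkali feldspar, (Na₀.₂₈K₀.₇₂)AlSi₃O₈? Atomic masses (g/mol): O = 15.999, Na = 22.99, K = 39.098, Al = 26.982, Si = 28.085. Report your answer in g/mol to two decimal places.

273.82 g/mol

The formula mass is the sum 0.28(22.99) + 0.72(39.098) + 1(26.982) + 3(28.085) + 8(15.999).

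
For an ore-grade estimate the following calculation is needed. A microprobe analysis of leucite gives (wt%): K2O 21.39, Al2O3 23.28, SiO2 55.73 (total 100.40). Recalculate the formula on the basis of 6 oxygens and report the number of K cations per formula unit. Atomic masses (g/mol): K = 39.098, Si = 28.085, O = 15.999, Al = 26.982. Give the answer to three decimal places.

K2O (M=94.195): mol = 0.22708; K = 0.45416, O = 0.22708.
Al2O3 (M=101.961): mol = 0.22832; Al = 0.45664, O = 0.68496.
SiO2 (M=60.083): mol = 0.92755; Si = 0.92755, O = 1.85510.
ΣO = 2.76714; factor = 6/ΣO = 2.16830.
K apfu = 0.45416 × 2.16830 = 0.985.

0.985 K apfu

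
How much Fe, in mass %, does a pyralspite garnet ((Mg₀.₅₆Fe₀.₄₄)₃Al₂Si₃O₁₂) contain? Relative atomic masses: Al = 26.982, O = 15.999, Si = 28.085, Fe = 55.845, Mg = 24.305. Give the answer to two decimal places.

16.57 mass %

Molar mass of (Mg₀.₅₆Fe₀.₄₄)₃Al₂Si₃O₁₂: 1.68×24.305 + 1.32×55.845 + 2×26.982 + 3×28.085 + 12×15.999 = 444.755 g/mol.
Mass of Fe per formula unit: 1.32 × 55.845 = 73.715 g.
Weight fraction Fe = 73.715 / 444.755 = 0.1657.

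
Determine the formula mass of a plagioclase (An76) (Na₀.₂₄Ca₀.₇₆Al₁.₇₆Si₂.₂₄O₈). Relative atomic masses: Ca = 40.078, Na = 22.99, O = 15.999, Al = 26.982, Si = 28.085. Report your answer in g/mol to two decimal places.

274.37 g/mol

The formula mass is the sum 0.24·22.99 + 0.76·40.078 + 1.76·26.982 + 2.24·28.085 + 8·15.999.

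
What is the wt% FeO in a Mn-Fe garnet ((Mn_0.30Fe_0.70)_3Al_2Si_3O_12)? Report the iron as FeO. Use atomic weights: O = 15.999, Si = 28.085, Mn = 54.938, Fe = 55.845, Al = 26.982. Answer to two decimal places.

Molar mass of (Mn_0.30Fe_0.70)_3Al_2Si_3O_12 = 0.90*54.938 + 2.10*55.845 + 2*26.982 + 3*28.085 + 12*15.999 = 496.926 g/mol.
Each formula unit contains 2.10 Fe, equivalent to 2.10/1 = 2.1000 mol FeO.
M(FeO) = 1×55.845 + 1×15.999 = 71.844 g/mol.
Mass of FeO per formula unit = 2.1000 × 71.844 = 150.872 g.
FeO wt% = 150.872 / 496.926 × 100 = 30.36%.

30.36 wt%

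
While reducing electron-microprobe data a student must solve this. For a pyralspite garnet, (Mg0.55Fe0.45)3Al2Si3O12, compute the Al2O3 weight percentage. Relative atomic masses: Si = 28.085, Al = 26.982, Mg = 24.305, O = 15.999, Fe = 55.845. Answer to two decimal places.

Molar mass of (Mg0.55Fe0.45)3Al2Si3O12 = 1.65×24.305 + 1.35×55.845 + 2×26.982 + 3×28.085 + 12×15.999 = 445.701 g/mol.
Each formula unit contains 2 Al, equivalent to 2/2 = 1.0000 mol Al2O3.
M(Al2O3) = 2×26.982 + 3×15.999 = 101.961 g/mol.
Mass of Al2O3 per formula unit = 1.0000 × 101.961 = 101.961 g.
Al2O3 wt% = 101.961 / 445.701 × 100 = 22.88%.

22.88 wt%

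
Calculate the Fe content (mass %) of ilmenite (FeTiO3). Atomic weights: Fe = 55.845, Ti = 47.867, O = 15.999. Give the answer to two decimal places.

36.81 mass %

M(FeTiO3) = 151.709 g/mol.
Fe contributes 1 × 55.845 = 55.845 g per mole.
55.845/151.709 = 0.3681 → 36.81%.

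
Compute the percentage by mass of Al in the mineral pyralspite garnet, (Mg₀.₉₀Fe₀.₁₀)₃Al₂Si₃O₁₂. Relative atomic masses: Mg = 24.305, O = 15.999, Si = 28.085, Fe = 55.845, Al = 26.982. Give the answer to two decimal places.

Formula mass = 2.70*24.305 + 0.30*55.845 + 2*26.982 + 3*28.085 + 12*15.999 = 412.584 g/mol, of which 53.964 g is Al.
So Al makes up 53.964/412.584 = 0.1308 of the mass, i.e. 13.08%.

13.08 mass %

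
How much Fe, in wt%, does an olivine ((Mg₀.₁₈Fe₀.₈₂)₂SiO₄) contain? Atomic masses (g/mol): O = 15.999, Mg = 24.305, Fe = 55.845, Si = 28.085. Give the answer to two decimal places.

47.60 wt%

Formula mass = 0.36*24.305 + 1.64*55.845 + 1*28.085 + 4*15.999 = 192.417 g/mol, of which 91.586 g is Fe.
So Fe makes up 91.586/192.417 = 0.4760 of the mass, i.e. 47.60%.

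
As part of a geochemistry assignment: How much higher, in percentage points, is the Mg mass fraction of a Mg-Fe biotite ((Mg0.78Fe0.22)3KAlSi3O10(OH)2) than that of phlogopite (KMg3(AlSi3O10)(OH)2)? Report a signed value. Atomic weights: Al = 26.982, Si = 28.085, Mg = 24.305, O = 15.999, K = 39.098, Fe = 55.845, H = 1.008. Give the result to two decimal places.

-4.49 percentage points

First mineral: 56.874 g Mg in 438.070 g formula = 12.98 wt% Mg.
Second mineral: 72.915 g Mg in 417.254 g formula = 17.47 wt% Mg.
12.98% − 17.47% gives a difference of -4.49 percentage points.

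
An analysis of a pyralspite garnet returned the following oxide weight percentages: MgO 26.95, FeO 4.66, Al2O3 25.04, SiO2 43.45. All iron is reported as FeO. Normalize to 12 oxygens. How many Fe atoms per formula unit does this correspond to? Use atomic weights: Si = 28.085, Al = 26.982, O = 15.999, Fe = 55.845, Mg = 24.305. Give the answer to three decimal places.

0.267 Fe apfu

MgO (M=40.304): mol = 0.66867; Mg = 0.66867, O = 0.66867.
FeO (M=71.844): mol = 0.06486; Fe = 0.06486, O = 0.06486.
Al2O3 (M=101.961): mol = 0.24558; Al = 0.49116, O = 0.73674.
SiO2 (M=60.083): mol = 0.72317; Si = 0.72317, O = 1.44634.
ΣO = 2.91661; factor = 12/ΣO = 4.11437.
Fe apfu = 0.06486 × 4.11437 = 0.267.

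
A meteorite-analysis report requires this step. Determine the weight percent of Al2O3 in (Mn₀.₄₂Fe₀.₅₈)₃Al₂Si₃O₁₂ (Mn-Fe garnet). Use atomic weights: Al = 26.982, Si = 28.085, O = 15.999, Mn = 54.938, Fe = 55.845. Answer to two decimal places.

Formula mass = 496.599 g/mol.
2 Al → 1.0000 mol Al2O3 per formula unit; M(Al2O3) = 101.961, so Al2O3 mass = 101.961 g.
101.961/496.599 × 100 = 20.53 wt%.

20.53 wt%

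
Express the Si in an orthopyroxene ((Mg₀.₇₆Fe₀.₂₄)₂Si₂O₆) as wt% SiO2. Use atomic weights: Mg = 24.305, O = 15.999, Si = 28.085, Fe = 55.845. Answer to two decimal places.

55.65 wt%

M((Mg₀.₇₆Fe₀.₂₄)₂Si₂O₆) = 215.913 g/mol; M(SiO2) = 60.083 g/mol.
Moles SiO2 per formula unit = 2 Si ÷ 1 = 2.0000.
SiO2 fraction = (2.0000 × 60.083) / 215.913 = 120.166/215.913 = 0.5565.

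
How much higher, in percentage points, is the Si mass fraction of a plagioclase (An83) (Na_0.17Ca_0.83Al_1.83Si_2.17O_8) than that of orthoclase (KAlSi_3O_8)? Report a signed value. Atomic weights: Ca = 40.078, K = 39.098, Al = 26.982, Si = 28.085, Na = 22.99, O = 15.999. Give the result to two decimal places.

-8.15 percentage points

Si in Na_0.17Ca_0.83Al_1.83Si_2.17O_8: molar mass 275.487 g/mol; 2.17×28.085 = 60.944 g → 22.12 wt%.
Si in KAlSi_3O_8: molar mass 278.327 g/mol; 3×28.085 = 84.255 g → 30.27 wt%.
Difference = 22.12 − 30.27 = -8.15 percentage points.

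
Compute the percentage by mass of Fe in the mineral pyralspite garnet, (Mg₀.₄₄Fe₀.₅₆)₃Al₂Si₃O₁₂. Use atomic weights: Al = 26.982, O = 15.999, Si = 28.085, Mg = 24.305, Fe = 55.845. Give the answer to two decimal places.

20.57 mass %

Molar mass of (Mg₀.₄₄Fe₀.₅₆)₃Al₂Si₃O₁₂: 1.32×24.305 + 1.68×55.845 + 2×26.982 + 3×28.085 + 12×15.999 = 456.109 g/mol.
Mass of Fe per formula unit: 1.68 × 55.845 = 93.820 g.
Weight fraction Fe = 93.820 / 456.109 = 0.2057.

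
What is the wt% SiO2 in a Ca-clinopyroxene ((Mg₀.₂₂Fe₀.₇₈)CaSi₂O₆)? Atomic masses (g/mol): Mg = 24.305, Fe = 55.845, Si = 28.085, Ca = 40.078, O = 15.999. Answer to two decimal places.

49.83 wt%

M((Mg₀.₂₂Fe₀.₇₈)CaSi₂O₆) = 241.148 g/mol; M(SiO2) = 60.083 g/mol.
Moles SiO2 per formula unit = 2 Si ÷ 1 = 2.0000.
SiO2 fraction = (2.0000 × 60.083) / 241.148 = 120.166/241.148 = 0.4983.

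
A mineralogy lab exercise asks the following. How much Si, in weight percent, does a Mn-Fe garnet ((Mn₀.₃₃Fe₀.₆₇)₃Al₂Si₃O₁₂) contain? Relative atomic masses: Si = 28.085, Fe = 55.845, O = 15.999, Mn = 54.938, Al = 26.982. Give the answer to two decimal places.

Formula mass = 0.99*54.938 + 2.01*55.845 + 2*26.982 + 3*28.085 + 12*15.999 = 496.844 g/mol, of which 84.255 g is Si.
So Si makes up 84.255/496.844 = 0.1696 of the mass, i.e. 16.96%.

16.96 weight percent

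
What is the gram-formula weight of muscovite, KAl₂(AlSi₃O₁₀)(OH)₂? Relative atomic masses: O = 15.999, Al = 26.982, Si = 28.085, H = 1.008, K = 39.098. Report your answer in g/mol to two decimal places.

398.30 g/mol

K: 1 × 39.098 = 39.0980
Al: 3 × 26.982 = 80.9460
Si: 3 × 28.085 = 84.2550
O: 12 × 15.999 = 191.9880
H: 2 × 1.008 = 2.0160
Summing the contributions gives the formula mass.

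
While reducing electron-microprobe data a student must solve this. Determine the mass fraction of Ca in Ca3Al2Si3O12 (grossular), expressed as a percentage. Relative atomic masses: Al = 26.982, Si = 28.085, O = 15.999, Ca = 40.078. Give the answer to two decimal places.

Molar mass of Ca3Al2Si3O12: 3·40.078 + 2·26.982 + 3·28.085 + 12·15.999 = 450.441 g/mol.
Mass of Ca per formula unit: 3 × 40.078 = 120.234 g.
Weight fraction Ca = 120.234 / 450.441 = 0.2669.

26.69 wt%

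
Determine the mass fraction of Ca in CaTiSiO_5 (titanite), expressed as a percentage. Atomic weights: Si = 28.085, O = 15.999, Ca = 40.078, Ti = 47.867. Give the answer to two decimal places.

20.45 weight percent

Formula mass = 1·40.078 + 1·47.867 + 1·28.085 + 5·15.999 = 196.025 g/mol, of which 40.078 g is Ca.
So Ca makes up 40.078/196.025 = 0.2045 of the mass, i.e. 20.45%.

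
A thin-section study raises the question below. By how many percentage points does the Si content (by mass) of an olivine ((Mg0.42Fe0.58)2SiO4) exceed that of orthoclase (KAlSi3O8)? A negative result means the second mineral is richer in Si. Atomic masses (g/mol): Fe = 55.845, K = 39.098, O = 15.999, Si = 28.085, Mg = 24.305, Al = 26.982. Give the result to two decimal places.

-14.43 percentage points

First mineral: 28.085 g Si in 177.277 g formula = 15.84 wt% Si.
Second mineral: 84.255 g Si in 278.327 g formula = 30.27 wt% Si.
15.84% − 30.27% gives a difference of -14.43 percentage points.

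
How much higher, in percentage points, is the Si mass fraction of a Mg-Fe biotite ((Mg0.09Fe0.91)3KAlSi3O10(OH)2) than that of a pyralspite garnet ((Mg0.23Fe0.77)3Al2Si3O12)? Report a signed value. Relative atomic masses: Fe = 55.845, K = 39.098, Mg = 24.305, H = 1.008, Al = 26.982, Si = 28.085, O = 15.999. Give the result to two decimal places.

First mineral: 84.255 g Si in 503.358 g formula = 16.74 wt% Si.
Second mineral: 84.255 g Si in 475.979 g formula = 17.70 wt% Si.
16.74% − 17.70% gives a difference of -0.96 percentage points.

-0.96 percentage points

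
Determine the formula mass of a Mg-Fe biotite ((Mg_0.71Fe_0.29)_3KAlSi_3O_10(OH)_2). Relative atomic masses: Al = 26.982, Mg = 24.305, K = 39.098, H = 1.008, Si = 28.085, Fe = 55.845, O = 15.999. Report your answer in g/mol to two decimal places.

444.69 g/mol

M = 2.13×24.305 + 0.87×55.845 + 1×39.098 + 1×26.982 + 3×28.085 + 12×15.999 + 2×1.008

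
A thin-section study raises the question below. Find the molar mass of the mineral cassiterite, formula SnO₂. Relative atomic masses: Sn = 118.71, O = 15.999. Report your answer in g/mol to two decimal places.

150.71 g/mol

Sn: 1 × 118.71 = 118.7100
O: 2 × 15.999 = 31.9980
Summing the contributions gives the formula mass.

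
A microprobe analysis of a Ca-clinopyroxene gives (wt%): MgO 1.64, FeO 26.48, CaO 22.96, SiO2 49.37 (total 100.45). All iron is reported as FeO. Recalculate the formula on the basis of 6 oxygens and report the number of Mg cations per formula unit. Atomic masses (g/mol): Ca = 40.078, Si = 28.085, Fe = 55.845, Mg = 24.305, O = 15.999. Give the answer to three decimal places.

MgO: 1.64/40.304 = 0.04069 mol → 0.04069 mol Mg, 0.04069 mol O.
FeO: 26.48/71.844 = 0.36858 mol → 0.36858 mol Fe, 0.36858 mol O.
CaO: 22.96/56.077 = 0.40944 mol → 0.40944 mol Ca, 0.40944 mol O.
SiO2: 49.37/60.083 = 0.82170 mol → 0.82170 mol Si, 1.64340 mol O.
Total oxygen = 2.46211 mol. Normalization factor = 6/2.46211 = 2.43693.
Mg per 6 O = 0.04069 × 2.43693 = 0.099.

0.099 Mg apfu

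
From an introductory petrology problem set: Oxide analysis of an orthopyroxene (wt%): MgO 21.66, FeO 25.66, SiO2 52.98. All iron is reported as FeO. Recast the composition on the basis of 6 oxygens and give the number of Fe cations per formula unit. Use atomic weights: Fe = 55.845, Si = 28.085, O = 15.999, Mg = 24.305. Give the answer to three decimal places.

0.806 Fe apfu

MgO: 21.66/40.304 = 0.53742 mol → 0.53742 mol Mg, 0.53742 mol O.
FeO: 25.66/71.844 = 0.35716 mol → 0.35716 mol Fe, 0.35716 mol O.
SiO2: 52.98/60.083 = 0.88178 mol → 0.88178 mol Si, 1.76356 mol O.
Total oxygen = 2.65814 mol. Normalization factor = 6/2.65814 = 2.25722.
Fe per 6 O = 0.35716 × 2.25722 = 0.806.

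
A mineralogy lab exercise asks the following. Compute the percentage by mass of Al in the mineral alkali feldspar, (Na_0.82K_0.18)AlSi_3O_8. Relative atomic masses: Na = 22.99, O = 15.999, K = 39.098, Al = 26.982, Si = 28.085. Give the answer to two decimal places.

Molar mass of (Na_0.82K_0.18)AlSi_3O_8: 0.82·22.99 + 0.18·39.098 + 1·26.982 + 3·28.085 + 8·15.999 = 265.118 g/mol.
Mass of Al per formula unit: 1 × 26.982 = 26.982 g.
Weight fraction Al = 26.982 / 265.118 = 0.1018.

10.18 wt%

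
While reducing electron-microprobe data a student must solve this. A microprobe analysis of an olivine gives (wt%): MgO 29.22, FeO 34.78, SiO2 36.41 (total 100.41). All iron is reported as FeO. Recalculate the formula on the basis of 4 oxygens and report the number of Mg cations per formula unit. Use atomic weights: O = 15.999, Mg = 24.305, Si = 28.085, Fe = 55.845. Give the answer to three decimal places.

MgO: 29.22/40.304 = 0.72499 mol → 0.72499 mol Mg, 0.72499 mol O.
FeO: 34.78/71.844 = 0.48410 mol → 0.48410 mol Fe, 0.48410 mol O.
SiO2: 36.41/60.083 = 0.60600 mol → 0.60600 mol Si, 1.21200 mol O.
Total oxygen = 2.42109 mol. Normalization factor = 4/2.42109 = 1.65215.
Mg per 4 O = 0.72499 × 1.65215 = 1.198.

1.198 Mg apfu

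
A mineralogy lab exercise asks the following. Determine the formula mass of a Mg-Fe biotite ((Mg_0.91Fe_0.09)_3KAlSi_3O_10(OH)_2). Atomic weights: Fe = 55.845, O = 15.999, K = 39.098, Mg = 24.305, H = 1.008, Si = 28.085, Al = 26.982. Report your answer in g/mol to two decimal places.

425.77 g/mol

M = 2.73×24.305 + 0.27×55.845 + 1×39.098 + 1×26.982 + 3×28.085 + 12×15.999 + 2×1.008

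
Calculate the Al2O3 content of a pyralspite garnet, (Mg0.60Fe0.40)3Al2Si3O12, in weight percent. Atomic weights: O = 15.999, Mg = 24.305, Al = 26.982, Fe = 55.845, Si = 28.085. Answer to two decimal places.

23.12 wt%

Formula mass = 440.970 g/mol.
2 Al → 1.0000 mol Al2O3 per formula unit; M(Al2O3) = 101.961, so Al2O3 mass = 101.961 g.
101.961/440.970 × 100 = 23.12 wt%.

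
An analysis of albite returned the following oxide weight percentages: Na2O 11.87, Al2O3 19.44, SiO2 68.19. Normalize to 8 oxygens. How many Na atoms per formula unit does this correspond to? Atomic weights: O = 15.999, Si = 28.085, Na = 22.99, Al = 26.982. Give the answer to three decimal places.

1.010 Na apfu

Na2O (M=61.979): mol = 0.19152; Na = 0.38304, O = 0.19152.
Al2O3 (M=101.961): mol = 0.19066; Al = 0.38132, O = 0.57198.
SiO2 (M=60.083): mol = 1.13493; Si = 1.13493, O = 2.26986.
ΣO = 3.03336; factor = 8/ΣO = 2.63734.
Na apfu = 0.38304 × 2.63734 = 1.010.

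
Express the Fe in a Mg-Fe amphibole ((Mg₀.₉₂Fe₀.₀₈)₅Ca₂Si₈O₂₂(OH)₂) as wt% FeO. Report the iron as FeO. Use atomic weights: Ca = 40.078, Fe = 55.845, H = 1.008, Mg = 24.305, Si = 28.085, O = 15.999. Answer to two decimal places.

Molar mass of (Mg₀.₉₂Fe₀.₀₈)₅Ca₂Si₈O₂₂(OH)₂ = 4.60·24.305 + 0.40·55.845 + 2·40.078 + 8·28.085 + 24·15.999 + 2·1.008 = 824.969 g/mol.
Each formula unit contains 0.40 Fe, equivalent to 0.40/1 = 0.4000 mol FeO.
M(FeO) = 1×55.845 + 1×15.999 = 71.844 g/mol.
Mass of FeO per formula unit = 0.4000 × 71.844 = 28.738 g.
FeO wt% = 28.738 / 824.969 × 100 = 3.48%.

3.48 wt%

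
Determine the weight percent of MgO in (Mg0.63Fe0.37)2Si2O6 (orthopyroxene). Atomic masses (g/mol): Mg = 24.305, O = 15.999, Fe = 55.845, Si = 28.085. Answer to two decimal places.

Molar mass of (Mg0.63Fe0.37)2Si2O6 = 1.26×24.305 + 0.74×55.845 + 2×28.085 + 6×15.999 = 224.114 g/mol.
Each formula unit contains 1.26 Mg, equivalent to 1.26/1 = 1.2600 mol MgO.
M(MgO) = 1×24.305 + 1×15.999 = 40.304 g/mol.
Mass of MgO per formula unit = 1.2600 × 40.304 = 50.783 g.
MgO wt% = 50.783 / 224.114 × 100 = 22.66%.

22.66 wt%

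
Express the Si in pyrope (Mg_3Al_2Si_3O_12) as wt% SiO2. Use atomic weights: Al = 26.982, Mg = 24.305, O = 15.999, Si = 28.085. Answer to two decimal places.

Formula mass = 403.122 g/mol.
3 Si → 3.0000 mol SiO2 per formula unit; M(SiO2) = 60.083, so SiO2 mass = 180.249 g.
180.249/403.122 × 100 = 44.71 wt%.

44.71 wt%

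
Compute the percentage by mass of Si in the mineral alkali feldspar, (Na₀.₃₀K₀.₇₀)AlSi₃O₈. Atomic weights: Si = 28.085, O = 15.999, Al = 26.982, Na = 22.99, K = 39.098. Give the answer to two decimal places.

Molar mass of (Na₀.₃₀K₀.₇₀)AlSi₃O₈: 0.30*22.99 + 0.70*39.098 + 1*26.982 + 3*28.085 + 8*15.999 = 273.495 g/mol.
Mass of Si per formula unit: 3 × 28.085 = 84.255 g.
Weight fraction Si = 84.255 / 273.495 = 0.3081.

30.81 mass %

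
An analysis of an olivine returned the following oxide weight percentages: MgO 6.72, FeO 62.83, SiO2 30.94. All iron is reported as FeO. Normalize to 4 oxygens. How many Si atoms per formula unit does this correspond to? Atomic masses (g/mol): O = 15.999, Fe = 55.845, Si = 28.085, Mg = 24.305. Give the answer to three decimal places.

0.995 Si apfu

MgO: 6.72/40.304 = 0.16673 mol → 0.16673 mol Mg, 0.16673 mol O.
FeO: 62.83/71.844 = 0.87453 mol → 0.87453 mol Fe, 0.87453 mol O.
SiO2: 30.94/60.083 = 0.51495 mol → 0.51495 mol Si, 1.02990 mol O.
Total oxygen = 2.07116 mol. Normalization factor = 4/2.07116 = 1.93128.
Si per 4 O = 0.51495 × 1.93128 = 0.995.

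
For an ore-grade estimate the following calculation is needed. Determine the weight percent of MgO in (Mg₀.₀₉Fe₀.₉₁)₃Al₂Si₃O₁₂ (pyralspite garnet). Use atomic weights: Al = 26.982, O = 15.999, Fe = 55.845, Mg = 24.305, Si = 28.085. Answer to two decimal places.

2.22 wt%

Molar mass of (Mg₀.₀₉Fe₀.₉₁)₃Al₂Si₃O₁₂ = 0.27*24.305 + 2.73*55.845 + 2*26.982 + 3*28.085 + 12*15.999 = 489.226 g/mol.
Each formula unit contains 0.27 Mg, equivalent to 0.27/1 = 0.2700 mol MgO.
M(MgO) = 1×24.305 + 1×15.999 = 40.304 g/mol.
Mass of MgO per formula unit = 0.2700 × 40.304 = 10.882 g.
MgO wt% = 10.882 / 489.226 × 100 = 2.22%.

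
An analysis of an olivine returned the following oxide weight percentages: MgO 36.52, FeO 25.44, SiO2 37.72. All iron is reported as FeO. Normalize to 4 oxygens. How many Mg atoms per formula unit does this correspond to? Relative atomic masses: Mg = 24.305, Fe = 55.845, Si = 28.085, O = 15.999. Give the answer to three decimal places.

1.441 Mg apfu

36.52 wt% MgO ÷ 40.304 g/mol = 0.90611 mol, giving 0.90611 Mg and 0.90611 O.
25.44 wt% FeO ÷ 71.844 g/mol = 0.35410 mol, giving 0.35410 Fe and 0.35410 O.
37.72 wt% SiO2 ÷ 60.083 g/mol = 0.62780 mol, giving 0.62780 Si and 1.25560 O.
Oxygen sums to 2.51581; scaling by 4/2.51581 = 1.58995 puts the formula on 4 O.
Mg: 0.90611 × 1.58995 = 1.441 atoms per formula unit.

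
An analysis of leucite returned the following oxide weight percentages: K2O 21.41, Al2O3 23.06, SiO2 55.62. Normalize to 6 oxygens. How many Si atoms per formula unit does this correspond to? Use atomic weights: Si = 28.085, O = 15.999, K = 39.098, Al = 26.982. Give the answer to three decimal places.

21.41 wt% K2O ÷ 94.195 g/mol = 0.22729 mol, giving 0.45458 K and 0.22729 O.
23.06 wt% Al2O3 ÷ 101.961 g/mol = 0.22616 mol, giving 0.45232 Al and 0.67848 O.
55.62 wt% SiO2 ÷ 60.083 g/mol = 0.92572 mol, giving 0.92572 Si and 1.85144 O.
Oxygen sums to 2.75721; scaling by 6/2.75721 = 2.17611 puts the formula on 6 O.
Si: 0.92572 × 2.17611 = 2.014 atoms per formula unit.

2.014 Si apfu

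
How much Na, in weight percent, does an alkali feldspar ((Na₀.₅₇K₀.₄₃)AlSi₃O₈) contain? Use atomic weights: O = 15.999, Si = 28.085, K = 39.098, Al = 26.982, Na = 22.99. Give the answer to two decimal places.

4.87 weight percent

M((Na₀.₅₇K₀.₄₃)AlSi₃O₈) = 269.145 g/mol.
Na contributes 0.57 × 22.99 = 13.104 g per mole.
13.104/269.145 = 0.0487 → 4.87%.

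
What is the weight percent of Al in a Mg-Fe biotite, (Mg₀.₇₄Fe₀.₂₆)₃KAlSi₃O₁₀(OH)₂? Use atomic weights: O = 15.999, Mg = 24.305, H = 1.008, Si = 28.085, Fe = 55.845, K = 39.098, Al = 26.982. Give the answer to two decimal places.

Molar mass of (Mg₀.₇₄Fe₀.₂₆)₃KAlSi₃O₁₀(OH)₂: 2.22*24.305 + 0.78*55.845 + 1*39.098 + 1*26.982 + 3*28.085 + 12*15.999 + 2*1.008 = 441.855 g/mol.
Mass of Al per formula unit: 1 × 26.982 = 26.982 g.
Weight fraction Al = 26.982 / 441.855 = 0.0611.

6.11 weight percent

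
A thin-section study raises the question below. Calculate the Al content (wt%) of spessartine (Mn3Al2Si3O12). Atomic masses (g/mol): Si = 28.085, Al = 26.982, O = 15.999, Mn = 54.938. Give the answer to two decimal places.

Formula mass = 3*54.938 + 2*26.982 + 3*28.085 + 12*15.999 = 495.021 g/mol, of which 53.964 g is Al.
So Al makes up 53.964/495.021 = 0.1090 of the mass, i.e. 10.90%.

10.90 wt%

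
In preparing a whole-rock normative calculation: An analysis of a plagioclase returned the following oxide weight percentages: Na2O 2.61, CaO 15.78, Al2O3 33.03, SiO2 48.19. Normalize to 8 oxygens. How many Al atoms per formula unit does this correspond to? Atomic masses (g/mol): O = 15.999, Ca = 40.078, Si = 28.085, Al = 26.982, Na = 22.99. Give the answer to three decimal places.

1.788 Al apfu

2.61 wt% Na2O ÷ 61.979 g/mol = 0.04211 mol, giving 0.08422 Na and 0.04211 O.
15.78 wt% CaO ÷ 56.077 g/mol = 0.28140 mol, giving 0.28140 Ca and 0.28140 O.
33.03 wt% Al2O3 ÷ 101.961 g/mol = 0.32395 mol, giving 0.64790 Al and 0.97185 O.
48.19 wt% SiO2 ÷ 60.083 g/mol = 0.80206 mol, giving 0.80206 Si and 1.60412 O.
Oxygen sums to 2.89948; scaling by 8/2.89948 = 2.75912 puts the formula on 8 O.
Al: 0.64790 × 2.75912 = 1.788 atoms per formula unit.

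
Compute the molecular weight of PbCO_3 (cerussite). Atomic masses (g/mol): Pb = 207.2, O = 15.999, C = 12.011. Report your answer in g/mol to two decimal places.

267.21 g/mol

The formula mass is the sum 1×207.2 + 1×12.011 + 3×15.999.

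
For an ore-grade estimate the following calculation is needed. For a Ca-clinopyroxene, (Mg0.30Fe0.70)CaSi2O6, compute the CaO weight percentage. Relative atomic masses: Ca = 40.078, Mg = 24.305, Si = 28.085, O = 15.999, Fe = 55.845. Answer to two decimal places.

23.50 wt%

Formula mass = 238.625 g/mol.
1 Ca → 1.0000 mol CaO per formula unit; M(CaO) = 56.077, so CaO mass = 56.077 g.
56.077/238.625 × 100 = 23.50 wt%.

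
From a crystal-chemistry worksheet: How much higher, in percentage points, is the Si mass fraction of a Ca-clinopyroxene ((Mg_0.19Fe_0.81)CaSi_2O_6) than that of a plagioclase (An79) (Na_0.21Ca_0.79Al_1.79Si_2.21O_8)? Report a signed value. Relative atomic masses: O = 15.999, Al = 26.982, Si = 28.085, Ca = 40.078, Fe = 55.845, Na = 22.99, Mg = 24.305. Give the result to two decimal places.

First mineral: 56.170 g Si in 242.094 g formula = 23.20 wt% Si.
Second mineral: 62.068 g Si in 274.847 g formula = 22.58 wt% Si.
23.20% − 22.58% gives a difference of 0.62 percentage points.

0.62 percentage points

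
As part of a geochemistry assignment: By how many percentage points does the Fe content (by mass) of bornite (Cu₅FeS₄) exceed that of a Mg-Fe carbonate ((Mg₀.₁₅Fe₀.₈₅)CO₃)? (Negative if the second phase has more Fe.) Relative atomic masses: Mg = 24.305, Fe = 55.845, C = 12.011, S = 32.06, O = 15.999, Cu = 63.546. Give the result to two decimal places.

M(Cu₅FeS₄) = 501.815 g/mol, so wt% Fe = 55.845/501.815 × 100 = 11.13%.
M((Mg₀.₁₅Fe₀.₈₅)CO₃) = 111.122 g/mol, so wt% Fe = 47.468/111.122 × 100 = 42.72%.
11.13 − 42.72 = -31.59 pp.

-31.59 percentage points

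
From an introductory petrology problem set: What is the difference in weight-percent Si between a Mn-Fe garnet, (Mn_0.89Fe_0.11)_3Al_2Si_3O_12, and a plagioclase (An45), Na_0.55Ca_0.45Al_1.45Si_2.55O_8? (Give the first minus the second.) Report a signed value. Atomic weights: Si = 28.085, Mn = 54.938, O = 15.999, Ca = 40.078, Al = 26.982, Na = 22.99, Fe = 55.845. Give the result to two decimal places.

-9.57 percentage points

First mineral: 84.255 g Si in 495.320 g formula = 17.01 wt% Si.
Second mineral: 71.617 g Si in 269.412 g formula = 26.58 wt% Si.
17.01% − 26.58% gives a difference of -9.57 percentage points.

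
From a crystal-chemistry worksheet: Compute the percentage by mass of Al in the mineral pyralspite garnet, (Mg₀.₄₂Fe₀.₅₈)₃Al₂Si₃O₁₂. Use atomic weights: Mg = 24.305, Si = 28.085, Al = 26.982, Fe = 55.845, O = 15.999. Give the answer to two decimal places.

11.78 mass %

Molar mass of (Mg₀.₄₂Fe₀.₅₈)₃Al₂Si₃O₁₂: 1.26×24.305 + 1.74×55.845 + 2×26.982 + 3×28.085 + 12×15.999 = 458.002 g/mol.
Mass of Al per formula unit: 2 × 26.982 = 53.964 g.
Weight fraction Al = 53.964 / 458.002 = 0.1178.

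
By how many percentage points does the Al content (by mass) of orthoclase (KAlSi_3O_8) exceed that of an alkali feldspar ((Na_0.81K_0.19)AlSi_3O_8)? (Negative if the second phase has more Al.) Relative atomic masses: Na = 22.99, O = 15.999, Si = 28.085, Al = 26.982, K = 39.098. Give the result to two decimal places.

Al in KAlSi_3O_8: molar mass 278.327 g/mol; 1×26.982 = 26.982 g → 9.69 wt%.
Al in (Na_0.81K_0.19)AlSi_3O_8: molar mass 265.280 g/mol; 1×26.982 = 26.982 g → 10.17 wt%.
Difference = 9.69 − 10.17 = -0.48 percentage points.

-0.48 percentage points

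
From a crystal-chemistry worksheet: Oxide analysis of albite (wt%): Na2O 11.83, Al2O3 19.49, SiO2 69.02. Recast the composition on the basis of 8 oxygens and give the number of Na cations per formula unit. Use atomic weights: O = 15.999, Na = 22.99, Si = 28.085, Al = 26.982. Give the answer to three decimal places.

11.83 wt% Na2O ÷ 61.979 g/mol = 0.19087 mol, giving 0.38174 Na and 0.19087 O.
19.49 wt% Al2O3 ÷ 101.961 g/mol = 0.19115 mol, giving 0.38230 Al and 0.57345 O.
69.02 wt% SiO2 ÷ 60.083 g/mol = 1.14874 mol, giving 1.14874 Si and 2.29748 O.
Oxygen sums to 3.06180; scaling by 8/3.06180 = 2.61284 puts the formula on 8 O.
Na: 0.38174 × 2.61284 = 0.997 atoms per formula unit.

0.997 Na apfu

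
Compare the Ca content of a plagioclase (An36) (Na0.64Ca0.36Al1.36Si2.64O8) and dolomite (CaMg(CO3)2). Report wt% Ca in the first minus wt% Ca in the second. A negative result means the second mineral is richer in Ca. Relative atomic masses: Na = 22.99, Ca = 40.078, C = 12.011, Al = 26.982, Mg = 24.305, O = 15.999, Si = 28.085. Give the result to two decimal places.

M(Na0.64Ca0.36Al1.36Si2.64O8) = 267.974 g/mol, so wt% Ca = 14.428/267.974 × 100 = 5.38%.
M(CaMg(CO3)2) = 184.399 g/mol, so wt% Ca = 40.078/184.399 × 100 = 21.73%.
5.38 − 21.73 = -16.35 pp.

-16.35 percentage points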